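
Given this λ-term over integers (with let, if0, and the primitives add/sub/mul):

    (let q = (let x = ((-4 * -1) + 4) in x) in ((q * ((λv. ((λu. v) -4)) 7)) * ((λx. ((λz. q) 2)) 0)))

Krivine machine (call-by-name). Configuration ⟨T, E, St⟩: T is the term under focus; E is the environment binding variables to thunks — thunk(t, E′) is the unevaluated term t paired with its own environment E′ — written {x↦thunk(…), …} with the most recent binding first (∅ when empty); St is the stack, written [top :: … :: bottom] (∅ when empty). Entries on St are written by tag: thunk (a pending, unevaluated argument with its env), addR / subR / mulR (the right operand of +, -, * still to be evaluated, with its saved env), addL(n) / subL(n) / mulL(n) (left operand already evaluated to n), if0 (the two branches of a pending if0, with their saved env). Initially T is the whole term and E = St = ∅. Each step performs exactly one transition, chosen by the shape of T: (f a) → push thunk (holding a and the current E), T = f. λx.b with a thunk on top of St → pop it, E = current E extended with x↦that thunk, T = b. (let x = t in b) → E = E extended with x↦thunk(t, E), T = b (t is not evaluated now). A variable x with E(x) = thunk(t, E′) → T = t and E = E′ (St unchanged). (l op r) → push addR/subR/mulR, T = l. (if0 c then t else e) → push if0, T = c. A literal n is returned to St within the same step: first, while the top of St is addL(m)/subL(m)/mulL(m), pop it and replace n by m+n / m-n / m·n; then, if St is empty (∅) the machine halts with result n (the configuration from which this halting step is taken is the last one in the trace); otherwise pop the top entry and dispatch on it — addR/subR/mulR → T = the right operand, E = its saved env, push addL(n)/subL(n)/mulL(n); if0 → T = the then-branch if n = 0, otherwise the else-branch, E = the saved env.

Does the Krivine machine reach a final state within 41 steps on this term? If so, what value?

Answer: 448

Machine steps:
t=0: ⟨T=(let q = (let x = ((-4 * -1) + 4) in x) in ((q * ((λv. ((λu. v) -4)) 7)) * ((λx. ((λz. q) 2)) 0))); E=∅; St=∅⟩
t=1: ⟨T=((q * ((λv. ((λu. v) -4)) 7)) * ((λx. ((λz. q) 2)) 0)); E={q↦thunk((let x = ((-4 * -1) + 4) in x), ∅)}; St=∅⟩
t=2: ⟨T=(q * ((λv. ((λu. v) -4)) 7)); E={q↦thunk((let x = ((-4 * -1) + 4) in x), ∅)}; St=[mulR]⟩
t=3: ⟨T=q; E={q↦thunk((let x = ((-4 * -1) + 4) in x), ∅)}; St=[mulR :: mulR]⟩
t=4: ⟨T=(let x = ((-4 * -1) + 4) in x); E=∅; St=[mulR :: mulR]⟩
t=5: ⟨T=x; E={x↦thunk(((-4 * -1) + 4), ∅)}; St=[mulR :: mulR]⟩
t=6: ⟨T=((-4 * -1) + 4); E=∅; St=[mulR :: mulR]⟩
t=7: ⟨T=(-4 * -1); E=∅; St=[addR :: mulR :: mulR]⟩
t=8: ⟨T=-4; E=∅; St=[mulR :: addR :: mulR :: mulR]⟩
t=9: ⟨T=-1; E=∅; St=[mulL(-4) :: addR :: mulR :: mulR]⟩
t=10: ⟨T=4; E=∅; St=[addL(4) :: mulR :: mulR]⟩
t=11: ⟨T=((λv. ((λu. v) -4)) 7); E={q↦thunk((let x = ((-4 * -1) + 4) in x), ∅)}; St=[mulL(8) :: mulR]⟩
t=12: ⟨T=(λv. ((λu. v) -4)); E={q↦thunk((let x = ((-4 * -1) + 4) in x), ∅)}; St=[thunk :: mulL(8) :: mulR]⟩
t=13: ⟨T=((λu. v) -4); E={v↦thunk(7, {q↦thunk((let x = ((-4 * -1) + 4) in x), ∅)}), q↦thunk((let x = ((-4 * -1) + 4) in x), ∅)}; St=[mulL(8) :: mulR]⟩
t=14: ⟨T=(λu. v); E={v↦thunk(7, {q↦thunk((let x = ((-4 * -1) + 4) in x), ∅)}), q↦thunk((let x = ((-4 * -1) + 4) in x), ∅)}; St=[thunk :: mulL(8) :: mulR]⟩
t=15: ⟨T=v; E={u↦thunk(-4, {v↦thunk(7, {q↦thunk((let x = ((-4 * -1) + 4) in x), ∅)}), q↦thunk((let x = ((-4 * -1) + 4) in x), ∅)}), v↦thunk(7, {q↦thunk((let x = ((-4 * -1) + 4) in x), ∅)}), q↦thunk((let x = ((-4 * -1) + 4) in x), ∅)}; St=[mulL(8) :: mulR]⟩
t=16: ⟨T=7; E={q↦thunk((let x = ((-4 * -1) + 4) in x), ∅)}; St=[mulL(8) :: mulR]⟩
t=17: ⟨T=((λx. ((λz. q) 2)) 0); E={q↦thunk((let x = ((-4 * -1) + 4) in x), ∅)}; St=[mulL(56)]⟩
t=18: ⟨T=(λx. ((λz. q) 2)); E={q↦thunk((let x = ((-4 * -1) + 4) in x), ∅)}; St=[thunk :: mulL(56)]⟩
t=19: ⟨T=((λz. q) 2); E={x↦thunk(0, {q↦thunk((let x = ((-4 * -1) + 4) in x), ∅)}), q↦thunk((let x = ((-4 * -1) + 4) in x), ∅)}; St=[mulL(56)]⟩
t=20: ⟨T=(λz. q); E={x↦thunk(0, {q↦thunk((let x = ((-4 * -1) + 4) in x), ∅)}), q↦thunk((let x = ((-4 * -1) + 4) in x), ∅)}; St=[thunk :: mulL(56)]⟩
t=21: ⟨T=q; E={z↦thunk(2, {x↦thunk(0, {q↦thunk((let x = ((-4 * -1) + 4) in x), ∅)}), q↦thunk((let x = ((-4 * -1) + 4) in x), ∅)}), x↦thunk(0, {q↦thunk((let x = ((-4 * -1) + 4) in x), ∅)}), q↦thunk((let x = ((-4 * -1) + 4) in x), ∅)}; St=[mulL(56)]⟩
t=22: ⟨T=(let x = ((-4 * -1) + 4) in x); E=∅; St=[mulL(56)]⟩
t=23: ⟨T=x; E={x↦thunk(((-4 * -1) + 4), ∅)}; St=[mulL(56)]⟩
t=24: ⟨T=((-4 * -1) + 4); E=∅; St=[mulL(56)]⟩
t=25: ⟨T=(-4 * -1); E=∅; St=[addR :: mulL(56)]⟩
t=26: ⟨T=-4; E=∅; St=[mulR :: addR :: mulL(56)]⟩
t=27: ⟨T=-1; E=∅; St=[mulL(-4) :: addR :: mulL(56)]⟩
t=28: ⟨T=4; E=∅; St=[addL(4) :: mulL(56)]⟩
→ final value 448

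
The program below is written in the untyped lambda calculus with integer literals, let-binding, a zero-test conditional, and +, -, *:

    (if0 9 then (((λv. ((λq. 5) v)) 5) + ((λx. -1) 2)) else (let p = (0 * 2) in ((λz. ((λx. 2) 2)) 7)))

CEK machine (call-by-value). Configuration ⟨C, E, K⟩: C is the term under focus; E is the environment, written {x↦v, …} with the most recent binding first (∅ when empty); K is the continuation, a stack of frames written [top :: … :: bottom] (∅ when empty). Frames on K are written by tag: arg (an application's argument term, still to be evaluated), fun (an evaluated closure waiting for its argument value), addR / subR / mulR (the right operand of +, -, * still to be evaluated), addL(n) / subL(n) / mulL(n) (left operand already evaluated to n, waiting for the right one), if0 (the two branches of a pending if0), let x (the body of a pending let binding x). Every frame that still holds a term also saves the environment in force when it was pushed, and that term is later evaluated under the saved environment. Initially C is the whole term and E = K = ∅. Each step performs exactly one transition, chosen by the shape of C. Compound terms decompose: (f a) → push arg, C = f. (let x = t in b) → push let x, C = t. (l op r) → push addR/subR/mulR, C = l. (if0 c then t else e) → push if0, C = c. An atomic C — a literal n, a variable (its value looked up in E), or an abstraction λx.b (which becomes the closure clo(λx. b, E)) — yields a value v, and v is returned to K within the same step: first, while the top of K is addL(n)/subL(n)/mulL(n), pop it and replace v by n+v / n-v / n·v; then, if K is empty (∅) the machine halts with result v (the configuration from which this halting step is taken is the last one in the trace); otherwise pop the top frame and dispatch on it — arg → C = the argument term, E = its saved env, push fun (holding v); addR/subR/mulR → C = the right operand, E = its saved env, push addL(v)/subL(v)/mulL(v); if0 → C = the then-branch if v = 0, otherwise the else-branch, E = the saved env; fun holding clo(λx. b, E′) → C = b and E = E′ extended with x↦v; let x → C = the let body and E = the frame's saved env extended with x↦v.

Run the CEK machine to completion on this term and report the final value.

Answer: 2

Derivation:
0. ⟨C=(if0 9 then (((λv. ((λq. 5) v)) 5) + ((λx. -1) 2)) else (let p = (0 * 2) in ((λz. ((λx. 2) 2)) 7))); E=∅; K=∅⟩
1. ⟨C=9; E=∅; K=[if0]⟩
2. ⟨C=(let p = (0 * 2) in ((λz. ((λx. 2) 2)) 7)); E=∅; K=∅⟩
3. ⟨C=(0 * 2); E=∅; K=[let p]⟩
4. ⟨C=0; E=∅; K=[mulR :: let p]⟩
5. ⟨C=2; E=∅; K=[mulL(0) :: let p]⟩
6. ⟨C=((λz. ((λx. 2) 2)) 7); E={p↦0}; K=∅⟩
7. ⟨C=(λz. ((λx. 2) 2)); E={p↦0}; K=[arg]⟩
8. ⟨C=7; E={p↦0}; K=[fun]⟩
9. ⟨C=((λx. 2) 2); E={z↦7, p↦0}; K=∅⟩
10. ⟨C=(λx. 2); E={z↦7, p↦0}; K=[arg]⟩
11. ⟨C=2; E={z↦7, p↦0}; K=[fun]⟩
12. ⟨C=2; E={x↦2, z↦7, p↦0}; K=∅⟩
→ final value 2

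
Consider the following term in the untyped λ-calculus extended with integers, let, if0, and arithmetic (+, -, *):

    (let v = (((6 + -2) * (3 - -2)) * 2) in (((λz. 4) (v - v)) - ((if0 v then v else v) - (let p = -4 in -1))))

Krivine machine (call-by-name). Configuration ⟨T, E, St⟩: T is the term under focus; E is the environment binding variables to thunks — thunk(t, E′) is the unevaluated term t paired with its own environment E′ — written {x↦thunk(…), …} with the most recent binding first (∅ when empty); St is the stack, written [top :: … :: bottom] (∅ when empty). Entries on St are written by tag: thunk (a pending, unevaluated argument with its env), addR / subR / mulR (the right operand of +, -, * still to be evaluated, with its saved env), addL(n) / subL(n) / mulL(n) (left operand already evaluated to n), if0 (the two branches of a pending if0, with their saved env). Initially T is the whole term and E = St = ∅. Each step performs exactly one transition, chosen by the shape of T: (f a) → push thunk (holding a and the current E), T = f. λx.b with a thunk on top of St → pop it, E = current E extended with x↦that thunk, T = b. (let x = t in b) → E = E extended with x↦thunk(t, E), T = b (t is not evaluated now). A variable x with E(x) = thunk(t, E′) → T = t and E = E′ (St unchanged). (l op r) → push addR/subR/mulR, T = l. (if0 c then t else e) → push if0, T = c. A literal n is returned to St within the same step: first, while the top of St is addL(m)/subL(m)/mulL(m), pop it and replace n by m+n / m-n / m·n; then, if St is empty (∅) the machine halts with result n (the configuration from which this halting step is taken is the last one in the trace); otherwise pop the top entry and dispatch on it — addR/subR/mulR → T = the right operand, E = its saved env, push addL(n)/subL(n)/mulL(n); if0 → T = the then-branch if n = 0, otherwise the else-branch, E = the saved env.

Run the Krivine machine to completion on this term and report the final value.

Answer: -37

Derivation:
step 0: [T=(let v = (((6 + -2) * (3 - -2)) * 2) in (((λz. 4) (v - v)) - ((if0 v then v else v) - (let p = -4 in -1)))) | E=∅ | St=∅]
step 1: [T=(((λz. 4) (v - v)) - ((if0 v then v else v) - (let p = -4 in -1))) | E={v↦thunk((((6 + -2) * (3 - -2)) * 2), ∅)} | St=∅]
step 2: [T=((λz. 4) (v - v)) | E={v↦thunk((((6 + -2) * (3 - -2)) * 2), ∅)} | St=[subR]]
step 3: [T=(λz. 4) | E={v↦thunk((((6 + -2) * (3 - -2)) * 2), ∅)} | St=[thunk :: subR]]
step 4: [T=4 | E={z↦thunk((v - v), {v↦thunk((((6 + -2) * (3 - -2)) * 2), ∅)}), v↦thunk((((6 + -2) * (3 - -2)) * 2), ∅)} | St=[subR]]
step 5: [T=((if0 v then v else v) - (let p = -4 in -1)) | E={v↦thunk((((6 + -2) * (3 - -2)) * 2), ∅)} | St=[subL(4)]]
step 6: [T=(if0 v then v else v) | E={v↦thunk((((6 + -2) * (3 - -2)) * 2), ∅)} | St=[subR :: subL(4)]]
step 7: [T=v | E={v↦thunk((((6 + -2) * (3 - -2)) * 2), ∅)} | St=[if0 :: subR :: subL(4)]]
step 8: [T=(((6 + -2) * (3 - -2)) * 2) | E=∅ | St=[if0 :: subR :: subL(4)]]
step 9: [T=((6 + -2) * (3 - -2)) | E=∅ | St=[mulR :: if0 :: subR :: subL(4)]]
step 10: [T=(6 + -2) | E=∅ | St=[mulR :: mulR :: if0 :: subR :: subL(4)]]
step 11: [T=6 | E=∅ | St=[addR :: mulR :: mulR :: if0 :: subR :: subL(4)]]
step 12: [T=-2 | E=∅ | St=[addL(6) :: mulR :: mulR :: if0 :: subR :: subL(4)]]
step 13: [T=(3 - -2) | E=∅ | St=[mulL(4) :: mulR :: if0 :: subR :: subL(4)]]
step 14: [T=3 | E=∅ | St=[subR :: mulL(4) :: mulR :: if0 :: subR :: subL(4)]]
step 15: [T=-2 | E=∅ | St=[subL(3) :: mulL(4) :: mulR :: if0 :: subR :: subL(4)]]
step 16: [T=2 | E=∅ | St=[mulL(20) :: if0 :: subR :: subL(4)]]
step 17: [T=v | E={v↦thunk((((6 + -2) * (3 - -2)) * 2), ∅)} | St=[subR :: subL(4)]]
step 18: [T=(((6 + -2) * (3 - -2)) * 2) | E=∅ | St=[subR :: subL(4)]]
step 19: [T=((6 + -2) * (3 - -2)) | E=∅ | St=[mulR :: subR :: subL(4)]]
step 20: [T=(6 + -2) | E=∅ | St=[mulR :: mulR :: subR :: subL(4)]]
step 21: [T=6 | E=∅ | St=[addR :: mulR :: mulR :: subR :: subL(4)]]
step 22: [T=-2 | E=∅ | St=[addL(6) :: mulR :: mulR :: subR :: subL(4)]]
step 23: [T=(3 - -2) | E=∅ | St=[mulL(4) :: mulR :: subR :: subL(4)]]
step 24: [T=3 | E=∅ | St=[subR :: mulL(4) :: mulR :: subR :: subL(4)]]
step 25: [T=-2 | E=∅ | St=[subL(3) :: mulL(4) :: mulR :: subR :: subL(4)]]
step 26: [T=2 | E=∅ | St=[mulL(20) :: subR :: subL(4)]]
step 27: [T=(let p = -4 in -1) | E={v↦thunk((((6 + -2) * (3 - -2)) * 2), ∅)} | St=[subL(40) :: subL(4)]]
step 28: [T=-1 | E={p↦thunk(-4, {v↦thunk((((6 + -2) * (3 - -2)) * 2), ∅)}), v↦thunk((((6 + -2) * (3 - -2)) * 2), ∅)} | St=[subL(40) :: subL(4)]]
→ final value -37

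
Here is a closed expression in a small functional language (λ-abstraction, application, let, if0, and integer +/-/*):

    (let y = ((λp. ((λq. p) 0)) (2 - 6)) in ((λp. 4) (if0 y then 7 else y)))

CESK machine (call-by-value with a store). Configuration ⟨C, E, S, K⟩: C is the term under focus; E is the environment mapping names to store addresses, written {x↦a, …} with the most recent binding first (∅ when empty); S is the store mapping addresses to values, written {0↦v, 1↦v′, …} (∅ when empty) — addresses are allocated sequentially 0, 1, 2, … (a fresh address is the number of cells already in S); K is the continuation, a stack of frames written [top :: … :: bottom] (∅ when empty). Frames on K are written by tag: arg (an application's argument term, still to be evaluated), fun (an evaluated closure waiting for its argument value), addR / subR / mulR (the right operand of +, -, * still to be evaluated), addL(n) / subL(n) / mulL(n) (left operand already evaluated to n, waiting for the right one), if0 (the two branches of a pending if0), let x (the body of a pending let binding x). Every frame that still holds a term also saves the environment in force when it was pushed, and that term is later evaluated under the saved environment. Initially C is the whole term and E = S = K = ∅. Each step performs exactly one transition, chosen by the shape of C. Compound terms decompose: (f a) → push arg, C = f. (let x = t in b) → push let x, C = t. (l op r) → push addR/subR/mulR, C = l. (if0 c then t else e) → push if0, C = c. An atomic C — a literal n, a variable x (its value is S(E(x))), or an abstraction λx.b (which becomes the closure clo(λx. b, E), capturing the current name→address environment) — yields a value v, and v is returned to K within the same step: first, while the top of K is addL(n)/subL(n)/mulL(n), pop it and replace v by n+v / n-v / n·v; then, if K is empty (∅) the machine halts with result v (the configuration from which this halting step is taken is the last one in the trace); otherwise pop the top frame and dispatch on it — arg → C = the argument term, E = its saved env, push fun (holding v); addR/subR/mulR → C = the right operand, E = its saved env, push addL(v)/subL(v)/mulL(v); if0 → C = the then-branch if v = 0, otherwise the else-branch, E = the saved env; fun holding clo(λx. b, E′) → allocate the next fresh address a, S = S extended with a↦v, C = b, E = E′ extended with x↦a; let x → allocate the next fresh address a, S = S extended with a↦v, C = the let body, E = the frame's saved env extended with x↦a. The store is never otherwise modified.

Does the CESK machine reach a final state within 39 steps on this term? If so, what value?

t=0: ⟨C=(let y = ((λp. ((λq. p) 0)) (2 - 6)) in ((λp. 4) (if0 y then 7 else y))); E=∅; S=∅; K=∅⟩
t=1: ⟨C=((λp. ((λq. p) 0)) (2 - 6)); E=∅; S=∅; K=[let y]⟩
t=2: ⟨C=(λp. ((λq. p) 0)); E=∅; S=∅; K=[arg :: let y]⟩
t=3: ⟨C=(2 - 6); E=∅; S=∅; K=[fun :: let y]⟩
t=4: ⟨C=2; E=∅; S=∅; K=[subR :: fun :: let y]⟩
t=5: ⟨C=6; E=∅; S=∅; K=[subL(2) :: fun :: let y]⟩
t=6: ⟨C=((λq. p) 0); E={p↦0}; S={0↦-4}; K=[let y]⟩
t=7: ⟨C=(λq. p); E={p↦0}; S={0↦-4}; K=[arg :: let y]⟩
t=8: ⟨C=0; E={p↦0}; S={0↦-4}; K=[fun :: let y]⟩
t=9: ⟨C=p; E={q↦1, p↦0}; S={0↦-4, 1↦0}; K=[let y]⟩
t=10: ⟨C=((λp. 4) (if0 y then 7 else y)); E={y↦2}; S={0↦-4, 1↦0, 2↦-4}; K=∅⟩
t=11: ⟨C=(λp. 4); E={y↦2}; S={0↦-4, 1↦0, 2↦-4}; K=[arg]⟩
t=12: ⟨C=(if0 y then 7 else y); E={y↦2}; S={0↦-4, 1↦0, 2↦-4}; K=[fun]⟩
t=13: ⟨C=y; E={y↦2}; S={0↦-4, 1↦0, 2↦-4}; K=[if0 :: fun]⟩
t=14: ⟨C=y; E={y↦2}; S={0↦-4, 1↦0, 2↦-4}; K=[fun]⟩
t=15: ⟨C=4; E={p↦3, y↦2}; S={0↦-4, 1↦0, 2↦-4, 3↦-4}; K=∅⟩
→ final value 4

Answer: 4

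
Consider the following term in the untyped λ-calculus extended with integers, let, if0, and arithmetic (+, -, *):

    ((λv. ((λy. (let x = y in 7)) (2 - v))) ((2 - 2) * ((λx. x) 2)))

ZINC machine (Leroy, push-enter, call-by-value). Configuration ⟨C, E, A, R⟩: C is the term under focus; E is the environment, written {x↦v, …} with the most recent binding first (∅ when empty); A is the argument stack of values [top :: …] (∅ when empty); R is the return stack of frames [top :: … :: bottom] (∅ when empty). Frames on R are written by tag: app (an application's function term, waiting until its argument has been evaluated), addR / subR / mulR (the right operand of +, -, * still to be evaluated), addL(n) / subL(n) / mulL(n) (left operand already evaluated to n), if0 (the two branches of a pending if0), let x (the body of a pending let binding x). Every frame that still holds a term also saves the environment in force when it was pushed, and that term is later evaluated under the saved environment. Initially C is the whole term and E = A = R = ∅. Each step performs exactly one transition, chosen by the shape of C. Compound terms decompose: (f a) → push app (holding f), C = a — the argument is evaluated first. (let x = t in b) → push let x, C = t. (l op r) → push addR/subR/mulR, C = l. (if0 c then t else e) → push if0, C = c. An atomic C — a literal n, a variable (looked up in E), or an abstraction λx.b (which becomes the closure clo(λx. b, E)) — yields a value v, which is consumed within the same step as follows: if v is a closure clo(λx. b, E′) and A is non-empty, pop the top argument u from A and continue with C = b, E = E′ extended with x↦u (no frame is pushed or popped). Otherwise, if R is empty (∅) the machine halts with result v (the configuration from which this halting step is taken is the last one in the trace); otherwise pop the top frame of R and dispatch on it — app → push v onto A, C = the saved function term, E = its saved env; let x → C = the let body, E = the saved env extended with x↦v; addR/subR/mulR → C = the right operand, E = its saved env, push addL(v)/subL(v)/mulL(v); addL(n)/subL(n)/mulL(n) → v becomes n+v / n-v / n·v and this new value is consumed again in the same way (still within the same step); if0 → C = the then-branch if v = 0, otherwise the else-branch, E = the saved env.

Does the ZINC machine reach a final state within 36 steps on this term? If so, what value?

step 0: <C=((λv. ((λy. (let x = y in 7)) (2 - v))) ((2 - 2) * ((λx. x) 2))), E=∅, A=∅, R=∅>
step 1: <C=((2 - 2) * ((λx. x) 2)), E=∅, A=∅, R=[app]>
step 2: <C=(2 - 2), E=∅, A=∅, R=[mulR :: app]>
step 3: <C=2, E=∅, A=∅, R=[subR :: mulR :: app]>
step 4: <C=2, E=∅, A=∅, R=[subL(2) :: mulR :: app]>
step 5: <C=((λx. x) 2), E=∅, A=∅, R=[mulL(0) :: app]>
step 6: <C=2, E=∅, A=∅, R=[app :: mulL(0) :: app]>
step 7: <C=(λx. x), E=∅, A=[2], R=[mulL(0) :: app]>
step 8: <C=x, E={x↦2}, A=∅, R=[mulL(0) :: app]>
step 9: <C=(λv. ((λy. (let x = y in 7)) (2 - v))), E=∅, A=[0], R=∅>
step 10: <C=((λy. (let x = y in 7)) (2 - v)), E={v↦0}, A=∅, R=∅>
step 11: <C=(2 - v), E={v↦0}, A=∅, R=[app]>
step 12: <C=2, E={v↦0}, A=∅, R=[subR :: app]>
step 13: <C=v, E={v↦0}, A=∅, R=[subL(2) :: app]>
step 14: <C=(λy. (let x = y in 7)), E={v↦0}, A=[2], R=∅>
step 15: <C=(let x = y in 7), E={y↦2, v↦0}, A=∅, R=∅>
step 16: <C=y, E={y↦2, v↦0}, A=∅, R=[let x]>
step 17: <C=7, E={x↦2, y↦2, v↦0}, A=∅, R=∅>
→ final value 7

Answer: 7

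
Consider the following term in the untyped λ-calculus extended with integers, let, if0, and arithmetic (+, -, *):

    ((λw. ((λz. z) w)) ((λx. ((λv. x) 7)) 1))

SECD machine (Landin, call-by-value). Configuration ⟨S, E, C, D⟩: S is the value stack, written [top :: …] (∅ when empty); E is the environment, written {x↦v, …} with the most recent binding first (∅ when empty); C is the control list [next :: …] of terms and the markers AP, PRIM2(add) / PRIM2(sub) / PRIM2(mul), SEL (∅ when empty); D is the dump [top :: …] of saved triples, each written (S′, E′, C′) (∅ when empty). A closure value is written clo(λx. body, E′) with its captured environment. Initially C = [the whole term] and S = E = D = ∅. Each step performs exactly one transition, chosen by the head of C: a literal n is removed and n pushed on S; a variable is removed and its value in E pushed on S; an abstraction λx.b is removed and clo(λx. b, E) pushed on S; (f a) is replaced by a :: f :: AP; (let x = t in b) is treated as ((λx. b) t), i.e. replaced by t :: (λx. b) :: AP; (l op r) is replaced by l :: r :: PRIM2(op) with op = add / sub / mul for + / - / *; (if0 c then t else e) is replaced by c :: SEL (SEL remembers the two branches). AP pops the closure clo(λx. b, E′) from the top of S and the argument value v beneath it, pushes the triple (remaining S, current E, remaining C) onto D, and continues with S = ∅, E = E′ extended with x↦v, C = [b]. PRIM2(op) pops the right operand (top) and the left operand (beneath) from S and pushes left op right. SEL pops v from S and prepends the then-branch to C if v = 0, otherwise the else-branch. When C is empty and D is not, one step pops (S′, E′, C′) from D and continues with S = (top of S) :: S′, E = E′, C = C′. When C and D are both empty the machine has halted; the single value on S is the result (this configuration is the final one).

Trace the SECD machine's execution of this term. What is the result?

Answer: 1

Machine steps:
t=0: ⟨S=∅; E=∅; C=[((λw. ((λz. z) w)) ((λx. ((λv. x) 7)) 1))]; D=∅⟩
t=1: ⟨S=∅; E=∅; C=[((λx. ((λv. x) 7)) 1) :: (λw. ((λz. z) w)) :: AP]; D=∅⟩
t=2: ⟨S=∅; E=∅; C=[1 :: (λx. ((λv. x) 7)) :: AP :: (λw. ((λz. z) w)) :: AP]; D=∅⟩
t=3: ⟨S=[1]; E=∅; C=[(λx. ((λv. x) 7)) :: AP :: (λw. ((λz. z) w)) :: AP]; D=∅⟩
t=4: ⟨S=[clo(λx. ((λv. x) 7), ∅) :: 1]; E=∅; C=[AP :: (λw. ((λz. z) w)) :: AP]; D=∅⟩
t=5: ⟨S=∅; E={x↦1}; C=[((λv. x) 7)]; D=[(∅, ∅, [(λw. ((λz. z) w)) :: AP])]⟩
t=6: ⟨S=∅; E={x↦1}; C=[7 :: (λv. x) :: AP]; D=[(∅, ∅, [(λw. ((λz. z) w)) :: AP])]⟩
t=7: ⟨S=[7]; E={x↦1}; C=[(λv. x) :: AP]; D=[(∅, ∅, [(λw. ((λz. z) w)) :: AP])]⟩
t=8: ⟨S=[clo(λv. x, {x↦1}) :: 7]; E={x↦1}; C=[AP]; D=[(∅, ∅, [(λw. ((λz. z) w)) :: AP])]⟩
t=9: ⟨S=∅; E={v↦7, x↦1}; C=[x]; D=[(∅, {x↦1}, ∅) :: (∅, ∅, [(λw. ((λz. z) w)) :: AP])]⟩
t=10: ⟨S=[1]; E={v↦7, x↦1}; C=∅; D=[(∅, {x↦1}, ∅) :: (∅, ∅, [(λw. ((λz. z) w)) :: AP])]⟩
t=11: ⟨S=[1]; E={x↦1}; C=∅; D=[(∅, ∅, [(λw. ((λz. z) w)) :: AP])]⟩
t=12: ⟨S=[1]; E=∅; C=[(λw. ((λz. z) w)) :: AP]; D=∅⟩
t=13: ⟨S=[clo(λw. ((λz. z) w), ∅) :: 1]; E=∅; C=[AP]; D=∅⟩
t=14: ⟨S=∅; E={w↦1}; C=[((λz. z) w)]; D=[(∅, ∅, ∅)]⟩
t=15: ⟨S=∅; E={w↦1}; C=[w :: (λz. z) :: AP]; D=[(∅, ∅, ∅)]⟩
t=16: ⟨S=[1]; E={w↦1}; C=[(λz. z) :: AP]; D=[(∅, ∅, ∅)]⟩
t=17: ⟨S=[clo(λz. z, {w↦1}) :: 1]; E={w↦1}; C=[AP]; D=[(∅, ∅, ∅)]⟩
t=18: ⟨S=∅; E={z↦1, w↦1}; C=[z]; D=[(∅, {w↦1}, ∅) :: (∅, ∅, ∅)]⟩
t=19: ⟨S=[1]; E={z↦1, w↦1}; C=∅; D=[(∅, {w↦1}, ∅) :: (∅, ∅, ∅)]⟩
t=20: ⟨S=[1]; E={w↦1}; C=∅; D=[(∅, ∅, ∅)]⟩
t=21: ⟨S=[1]; E=∅; C=∅; D=∅⟩
→ final value 1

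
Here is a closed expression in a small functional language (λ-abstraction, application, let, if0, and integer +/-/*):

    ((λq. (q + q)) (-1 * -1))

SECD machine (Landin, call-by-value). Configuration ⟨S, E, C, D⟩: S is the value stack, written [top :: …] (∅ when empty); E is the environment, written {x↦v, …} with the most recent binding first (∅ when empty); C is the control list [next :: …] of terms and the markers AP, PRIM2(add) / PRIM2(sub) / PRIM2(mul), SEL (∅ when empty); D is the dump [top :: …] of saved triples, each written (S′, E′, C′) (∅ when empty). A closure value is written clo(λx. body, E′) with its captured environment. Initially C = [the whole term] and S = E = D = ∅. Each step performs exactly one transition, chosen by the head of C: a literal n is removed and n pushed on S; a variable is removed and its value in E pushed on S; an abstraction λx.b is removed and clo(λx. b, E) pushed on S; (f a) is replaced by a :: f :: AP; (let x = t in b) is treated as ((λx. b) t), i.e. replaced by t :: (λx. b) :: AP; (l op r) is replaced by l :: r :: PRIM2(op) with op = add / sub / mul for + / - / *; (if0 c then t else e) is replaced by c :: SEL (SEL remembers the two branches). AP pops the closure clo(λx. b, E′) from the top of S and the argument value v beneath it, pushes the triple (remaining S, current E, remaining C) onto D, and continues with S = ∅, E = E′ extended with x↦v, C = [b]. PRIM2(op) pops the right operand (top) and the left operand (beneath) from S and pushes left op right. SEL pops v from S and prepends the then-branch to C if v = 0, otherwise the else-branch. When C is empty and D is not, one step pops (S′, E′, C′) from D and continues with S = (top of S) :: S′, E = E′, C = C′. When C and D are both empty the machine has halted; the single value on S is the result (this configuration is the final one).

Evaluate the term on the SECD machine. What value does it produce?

step 0: <S=∅, E=∅, C=[((λq. (q + q)) (-1 * -1))], D=∅>
step 1: <S=∅, E=∅, C=[(-1 * -1) :: (λq. (q + q)) :: AP], D=∅>
step 2: <S=∅, E=∅, C=[-1 :: -1 :: PRIM2(mul) :: (λq. (q + q)) :: AP], D=∅>
step 3: <S=[-1], E=∅, C=[-1 :: PRIM2(mul) :: (λq. (q + q)) :: AP], D=∅>
step 4: <S=[-1 :: -1], E=∅, C=[PRIM2(mul) :: (λq. (q + q)) :: AP], D=∅>
step 5: <S=[1], E=∅, C=[(λq. (q + q)) :: AP], D=∅>
step 6: <S=[clo(λq. (q + q), ∅) :: 1], E=∅, C=[AP], D=∅>
step 7: <S=∅, E={q↦1}, C=[(q + q)], D=[(∅, ∅, ∅)]>
step 8: <S=∅, E={q↦1}, C=[q :: q :: PRIM2(add)], D=[(∅, ∅, ∅)]>
step 9: <S=[1], E={q↦1}, C=[q :: PRIM2(add)], D=[(∅, ∅, ∅)]>
step 10: <S=[1 :: 1], E={q↦1}, C=[PRIM2(add)], D=[(∅, ∅, ∅)]>
step 11: <S=[2], E={q↦1}, C=∅, D=[(∅, ∅, ∅)]>
step 12: <S=[2], E=∅, C=∅, D=∅>
→ final value 2

Answer: 2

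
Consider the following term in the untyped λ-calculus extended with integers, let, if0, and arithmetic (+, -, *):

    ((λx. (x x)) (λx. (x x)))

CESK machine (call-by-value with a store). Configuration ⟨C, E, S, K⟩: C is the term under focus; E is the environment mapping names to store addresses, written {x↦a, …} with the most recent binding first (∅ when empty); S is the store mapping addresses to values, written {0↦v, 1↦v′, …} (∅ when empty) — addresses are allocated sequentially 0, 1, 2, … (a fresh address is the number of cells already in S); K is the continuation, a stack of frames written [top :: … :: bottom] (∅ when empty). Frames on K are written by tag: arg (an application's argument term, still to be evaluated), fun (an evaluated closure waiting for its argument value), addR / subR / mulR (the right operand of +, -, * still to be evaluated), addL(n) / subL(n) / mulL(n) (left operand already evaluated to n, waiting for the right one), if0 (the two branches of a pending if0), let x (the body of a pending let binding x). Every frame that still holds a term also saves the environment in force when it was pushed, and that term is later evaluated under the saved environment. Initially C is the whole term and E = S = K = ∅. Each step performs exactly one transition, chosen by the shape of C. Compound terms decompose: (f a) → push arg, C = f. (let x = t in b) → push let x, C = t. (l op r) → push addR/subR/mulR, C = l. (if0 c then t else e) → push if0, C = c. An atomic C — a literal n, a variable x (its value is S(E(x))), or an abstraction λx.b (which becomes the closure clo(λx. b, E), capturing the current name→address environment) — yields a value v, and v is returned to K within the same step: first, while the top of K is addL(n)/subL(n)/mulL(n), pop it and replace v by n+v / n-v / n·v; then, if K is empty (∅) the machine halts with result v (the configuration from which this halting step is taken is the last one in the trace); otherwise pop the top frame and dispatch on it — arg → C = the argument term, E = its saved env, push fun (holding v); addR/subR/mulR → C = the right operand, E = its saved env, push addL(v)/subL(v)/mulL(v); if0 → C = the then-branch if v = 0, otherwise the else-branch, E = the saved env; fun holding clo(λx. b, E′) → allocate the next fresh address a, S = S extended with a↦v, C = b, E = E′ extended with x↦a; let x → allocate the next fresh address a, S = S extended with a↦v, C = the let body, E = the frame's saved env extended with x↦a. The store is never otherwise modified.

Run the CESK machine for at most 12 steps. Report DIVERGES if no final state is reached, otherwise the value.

0. <C=((λx. (x x)) (λx. (x x))), E=∅, S=∅, K=∅>
1. <C=(λx. (x x)), E=∅, S=∅, K=[arg]>
2. <C=(λx. (x x)), E=∅, S=∅, K=[fun]>
3. <C=(x x), E={x↦0}, S={0↦clo(λx. (x x), ∅)}, K=∅>
4. <C=x, E={x↦0}, S={0↦clo(λx. (x x), ∅)}, K=[arg]>
5. <C=x, E={x↦0}, S={0↦clo(λx. (x x), ∅)}, K=[fun]>
6. <C=(x x), E={x↦1}, S={0↦clo(λx. (x x), ∅), 1↦clo(λx. (x x), ∅)}, K=∅>
7. <C=x, E={x↦1}, S={0↦clo(λx. (x x), ∅), 1↦clo(λx. (x x), ∅)}, K=[arg]>
8. <C=x, E={x↦1}, S={0↦clo(λx. (x x), ∅), 1↦clo(λx. (x x), ∅)}, K=[fun]>
9. <C=(x x), E={x↦2}, S={0↦clo(λx. (x x), ∅), 1↦clo(λx. (x x), ∅), 2↦clo(λx. (x x), ∅)}, K=∅>
10. <C=x, E={x↦2}, S={0↦clo(λx. (x x), ∅), 1↦clo(λx. (x x), ∅), 2↦clo(λx. (x x), ∅)}, K=[arg]>
11. <C=x, E={x↦2}, S={0↦clo(λx. (x x), ∅), 1↦clo(λx. (x x), ∅), 2↦clo(λx. (x x), ∅)}, K=[fun]>
12. <C=(x x), E={x↦3}, S={0↦clo(λx. (x x), ∅), 1↦clo(λx. (x x), ∅), 2↦clo(λx. (x x), ∅), 3↦clo(λx. (x x), ∅)}, K=∅>
→ 12 transitions taken and the configuration is still not final: no result within 12 steps

Answer: DIVERGES (no final state within 12 steps)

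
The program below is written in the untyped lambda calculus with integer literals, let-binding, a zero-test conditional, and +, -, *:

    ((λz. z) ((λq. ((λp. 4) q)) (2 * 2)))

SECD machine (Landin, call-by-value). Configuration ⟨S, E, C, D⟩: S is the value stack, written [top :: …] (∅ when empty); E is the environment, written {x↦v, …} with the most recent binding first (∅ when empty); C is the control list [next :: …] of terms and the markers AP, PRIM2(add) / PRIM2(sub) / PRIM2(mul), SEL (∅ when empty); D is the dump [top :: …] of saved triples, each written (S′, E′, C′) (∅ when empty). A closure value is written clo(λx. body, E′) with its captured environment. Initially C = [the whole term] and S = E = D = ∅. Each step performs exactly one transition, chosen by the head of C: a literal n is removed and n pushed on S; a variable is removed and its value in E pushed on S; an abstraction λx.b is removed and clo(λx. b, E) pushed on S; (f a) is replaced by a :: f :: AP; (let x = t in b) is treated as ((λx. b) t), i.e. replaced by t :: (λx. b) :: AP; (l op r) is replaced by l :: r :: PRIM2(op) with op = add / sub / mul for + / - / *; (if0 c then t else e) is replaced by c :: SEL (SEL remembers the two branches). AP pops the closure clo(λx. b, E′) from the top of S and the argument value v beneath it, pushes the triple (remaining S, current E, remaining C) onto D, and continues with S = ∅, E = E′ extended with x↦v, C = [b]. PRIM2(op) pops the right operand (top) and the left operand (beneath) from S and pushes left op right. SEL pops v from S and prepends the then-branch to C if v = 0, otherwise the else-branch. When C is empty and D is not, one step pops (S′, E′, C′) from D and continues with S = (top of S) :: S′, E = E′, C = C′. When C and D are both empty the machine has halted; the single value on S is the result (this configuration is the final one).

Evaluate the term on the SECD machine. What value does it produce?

Answer: 4

Derivation:
[0] [S=∅ | E=∅ | C=[((λz. z) ((λq. ((λp. 4) q)) (2 * 2)))] | D=∅]
[1] [S=∅ | E=∅ | C=[((λq. ((λp. 4) q)) (2 * 2)) :: (λz. z) :: AP] | D=∅]
[2] [S=∅ | E=∅ | C=[(2 * 2) :: (λq. ((λp. 4) q)) :: AP :: (λz. z) :: AP] | D=∅]
[3] [S=∅ | E=∅ | C=[2 :: 2 :: PRIM2(mul) :: (λq. ((λp. 4) q)) :: AP :: (λz. z) :: AP] | D=∅]
[4] [S=[2] | E=∅ | C=[2 :: PRIM2(mul) :: (λq. ((λp. 4) q)) :: AP :: (λz. z) :: AP] | D=∅]
[5] [S=[2 :: 2] | E=∅ | C=[PRIM2(mul) :: (λq. ((λp. 4) q)) :: AP :: (λz. z) :: AP] | D=∅]
[6] [S=[4] | E=∅ | C=[(λq. ((λp. 4) q)) :: AP :: (λz. z) :: AP] | D=∅]
[7] [S=[clo(λq. ((λp. 4) q), ∅) :: 4] | E=∅ | C=[AP :: (λz. z) :: AP] | D=∅]
[8] [S=∅ | E={q↦4} | C=[((λp. 4) q)] | D=[(∅, ∅, [(λz. z) :: AP])]]
[9] [S=∅ | E={q↦4} | C=[q :: (λp. 4) :: AP] | D=[(∅, ∅, [(λz. z) :: AP])]]
[10] [S=[4] | E={q↦4} | C=[(λp. 4) :: AP] | D=[(∅, ∅, [(λz. z) :: AP])]]
[11] [S=[clo(λp. 4, {q↦4}) :: 4] | E={q↦4} | C=[AP] | D=[(∅, ∅, [(λz. z) :: AP])]]
[12] [S=∅ | E={p↦4, q↦4} | C=[4] | D=[(∅, {q↦4}, ∅) :: (∅, ∅, [(λz. z) :: AP])]]
[13] [S=[4] | E={p↦4, q↦4} | C=∅ | D=[(∅, {q↦4}, ∅) :: (∅, ∅, [(λz. z) :: AP])]]
[14] [S=[4] | E={q↦4} | C=∅ | D=[(∅, ∅, [(λz. z) :: AP])]]
[15] [S=[4] | E=∅ | C=[(λz. z) :: AP] | D=∅]
[16] [S=[clo(λz. z, ∅) :: 4] | E=∅ | C=[AP] | D=∅]
[17] [S=∅ | E={z↦4} | C=[z] | D=[(∅, ∅, ∅)]]
[18] [S=[4] | E={z↦4} | C=∅ | D=[(∅, ∅, ∅)]]
[19] [S=[4] | E=∅ | C=∅ | D=∅]
→ final value 4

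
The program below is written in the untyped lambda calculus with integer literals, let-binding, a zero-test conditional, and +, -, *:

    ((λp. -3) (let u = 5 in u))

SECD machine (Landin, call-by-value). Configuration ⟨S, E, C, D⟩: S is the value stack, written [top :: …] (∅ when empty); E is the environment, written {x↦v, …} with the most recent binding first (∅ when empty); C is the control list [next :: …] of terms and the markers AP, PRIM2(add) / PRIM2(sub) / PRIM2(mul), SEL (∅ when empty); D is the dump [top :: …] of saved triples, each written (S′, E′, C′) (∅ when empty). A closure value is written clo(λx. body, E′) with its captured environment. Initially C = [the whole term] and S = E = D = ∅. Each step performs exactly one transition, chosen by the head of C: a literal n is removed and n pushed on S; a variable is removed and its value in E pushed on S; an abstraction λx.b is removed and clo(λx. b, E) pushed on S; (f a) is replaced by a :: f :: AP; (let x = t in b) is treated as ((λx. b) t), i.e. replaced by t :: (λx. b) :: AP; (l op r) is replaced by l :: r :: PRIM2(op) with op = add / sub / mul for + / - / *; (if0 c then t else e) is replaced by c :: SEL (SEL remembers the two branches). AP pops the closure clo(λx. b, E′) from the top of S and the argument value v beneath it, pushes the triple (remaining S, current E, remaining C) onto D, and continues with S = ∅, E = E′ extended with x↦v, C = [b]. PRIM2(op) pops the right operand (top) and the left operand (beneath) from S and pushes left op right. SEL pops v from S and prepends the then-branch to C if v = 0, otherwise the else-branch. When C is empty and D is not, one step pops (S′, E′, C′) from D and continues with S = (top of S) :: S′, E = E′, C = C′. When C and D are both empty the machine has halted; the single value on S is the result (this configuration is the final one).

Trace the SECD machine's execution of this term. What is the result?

Answer: -3

Derivation:
[0] [S=∅ | E=∅ | C=[((λp. -3) (let u = 5 in u))] | D=∅]
[1] [S=∅ | E=∅ | C=[(let u = 5 in u) :: (λp. -3) :: AP] | D=∅]
[2] [S=∅ | E=∅ | C=[5 :: (λu. u) :: AP :: (λp. -3) :: AP] | D=∅]
[3] [S=[5] | E=∅ | C=[(λu. u) :: AP :: (λp. -3) :: AP] | D=∅]
[4] [S=[clo(λu. u, ∅) :: 5] | E=∅ | C=[AP :: (λp. -3) :: AP] | D=∅]
[5] [S=∅ | E={u↦5} | C=[u] | D=[(∅, ∅, [(λp. -3) :: AP])]]
[6] [S=[5] | E={u↦5} | C=∅ | D=[(∅, ∅, [(λp. -3) :: AP])]]
[7] [S=[5] | E=∅ | C=[(λp. -3) :: AP] | D=∅]
[8] [S=[clo(λp. -3, ∅) :: 5] | E=∅ | C=[AP] | D=∅]
[9] [S=∅ | E={p↦5} | C=[-3] | D=[(∅, ∅, ∅)]]
[10] [S=[-3] | E={p↦5} | C=∅ | D=[(∅, ∅, ∅)]]
[11] [S=[-3] | E=∅ | C=∅ | D=∅]
→ final value -3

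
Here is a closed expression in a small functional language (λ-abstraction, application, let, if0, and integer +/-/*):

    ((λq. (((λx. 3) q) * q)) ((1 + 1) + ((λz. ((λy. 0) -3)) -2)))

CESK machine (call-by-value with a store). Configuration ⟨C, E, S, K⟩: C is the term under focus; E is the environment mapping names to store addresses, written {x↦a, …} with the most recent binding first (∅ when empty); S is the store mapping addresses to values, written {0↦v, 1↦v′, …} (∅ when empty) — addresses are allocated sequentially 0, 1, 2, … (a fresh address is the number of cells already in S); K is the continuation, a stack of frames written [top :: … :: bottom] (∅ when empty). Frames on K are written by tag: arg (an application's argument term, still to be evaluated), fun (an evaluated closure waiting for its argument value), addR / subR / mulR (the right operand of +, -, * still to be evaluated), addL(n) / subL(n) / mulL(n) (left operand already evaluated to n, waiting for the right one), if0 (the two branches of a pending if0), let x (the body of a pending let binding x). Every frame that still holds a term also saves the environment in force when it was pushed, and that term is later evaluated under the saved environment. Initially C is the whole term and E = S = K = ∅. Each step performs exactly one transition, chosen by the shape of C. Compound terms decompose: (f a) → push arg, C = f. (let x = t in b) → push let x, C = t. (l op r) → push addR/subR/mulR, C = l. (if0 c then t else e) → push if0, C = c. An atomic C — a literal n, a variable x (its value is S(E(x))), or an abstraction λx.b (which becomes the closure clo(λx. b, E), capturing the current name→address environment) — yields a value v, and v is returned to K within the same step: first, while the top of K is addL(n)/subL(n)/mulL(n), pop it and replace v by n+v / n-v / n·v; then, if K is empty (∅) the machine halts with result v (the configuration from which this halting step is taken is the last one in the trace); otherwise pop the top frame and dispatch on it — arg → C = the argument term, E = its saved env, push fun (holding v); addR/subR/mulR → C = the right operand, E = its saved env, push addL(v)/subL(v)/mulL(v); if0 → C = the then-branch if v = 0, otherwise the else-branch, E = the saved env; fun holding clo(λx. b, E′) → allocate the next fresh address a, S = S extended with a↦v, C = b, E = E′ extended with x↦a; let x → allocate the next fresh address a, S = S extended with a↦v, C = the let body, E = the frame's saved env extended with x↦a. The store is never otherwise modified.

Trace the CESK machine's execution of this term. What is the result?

0. <C=((λq. (((λx. 3) q) * q)) ((1 + 1) + ((λz. ((λy. 0) -3)) -2))), E=∅, S=∅, K=∅>
1. <C=(λq. (((λx. 3) q) * q)), E=∅, S=∅, K=[arg]>
2. <C=((1 + 1) + ((λz. ((λy. 0) -3)) -2)), E=∅, S=∅, K=[fun]>
3. <C=(1 + 1), E=∅, S=∅, K=[addR :: fun]>
4. <C=1, E=∅, S=∅, K=[addR :: addR :: fun]>
5. <C=1, E=∅, S=∅, K=[addL(1) :: addR :: fun]>
6. <C=((λz. ((λy. 0) -3)) -2), E=∅, S=∅, K=[addL(2) :: fun]>
7. <C=(λz. ((λy. 0) -3)), E=∅, S=∅, K=[arg :: addL(2) :: fun]>
8. <C=-2, E=∅, S=∅, K=[fun :: addL(2) :: fun]>
9. <C=((λy. 0) -3), E={z↦0}, S={0↦-2}, K=[addL(2) :: fun]>
10. <C=(λy. 0), E={z↦0}, S={0↦-2}, K=[arg :: addL(2) :: fun]>
11. <C=-3, E={z↦0}, S={0↦-2}, K=[fun :: addL(2) :: fun]>
12. <C=0, E={y↦1, z↦0}, S={0↦-2, 1↦-3}, K=[addL(2) :: fun]>
13. <C=(((λx. 3) q) * q), E={q↦2}, S={0↦-2, 1↦-3, 2↦2}, K=∅>
14. <C=((λx. 3) q), E={q↦2}, S={0↦-2, 1↦-3, 2↦2}, K=[mulR]>
15. <C=(λx. 3), E={q↦2}, S={0↦-2, 1↦-3, 2↦2}, K=[arg :: mulR]>
16. <C=q, E={q↦2}, S={0↦-2, 1↦-3, 2↦2}, K=[fun :: mulR]>
17. <C=3, E={x↦3, q↦2}, S={0↦-2, 1↦-3, 2↦2, 3↦2}, K=[mulR]>
18. <C=q, E={q↦2}, S={0↦-2, 1↦-3, 2↦2, 3↦2}, K=[mulL(3)]>
→ final value 6

Answer: 6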